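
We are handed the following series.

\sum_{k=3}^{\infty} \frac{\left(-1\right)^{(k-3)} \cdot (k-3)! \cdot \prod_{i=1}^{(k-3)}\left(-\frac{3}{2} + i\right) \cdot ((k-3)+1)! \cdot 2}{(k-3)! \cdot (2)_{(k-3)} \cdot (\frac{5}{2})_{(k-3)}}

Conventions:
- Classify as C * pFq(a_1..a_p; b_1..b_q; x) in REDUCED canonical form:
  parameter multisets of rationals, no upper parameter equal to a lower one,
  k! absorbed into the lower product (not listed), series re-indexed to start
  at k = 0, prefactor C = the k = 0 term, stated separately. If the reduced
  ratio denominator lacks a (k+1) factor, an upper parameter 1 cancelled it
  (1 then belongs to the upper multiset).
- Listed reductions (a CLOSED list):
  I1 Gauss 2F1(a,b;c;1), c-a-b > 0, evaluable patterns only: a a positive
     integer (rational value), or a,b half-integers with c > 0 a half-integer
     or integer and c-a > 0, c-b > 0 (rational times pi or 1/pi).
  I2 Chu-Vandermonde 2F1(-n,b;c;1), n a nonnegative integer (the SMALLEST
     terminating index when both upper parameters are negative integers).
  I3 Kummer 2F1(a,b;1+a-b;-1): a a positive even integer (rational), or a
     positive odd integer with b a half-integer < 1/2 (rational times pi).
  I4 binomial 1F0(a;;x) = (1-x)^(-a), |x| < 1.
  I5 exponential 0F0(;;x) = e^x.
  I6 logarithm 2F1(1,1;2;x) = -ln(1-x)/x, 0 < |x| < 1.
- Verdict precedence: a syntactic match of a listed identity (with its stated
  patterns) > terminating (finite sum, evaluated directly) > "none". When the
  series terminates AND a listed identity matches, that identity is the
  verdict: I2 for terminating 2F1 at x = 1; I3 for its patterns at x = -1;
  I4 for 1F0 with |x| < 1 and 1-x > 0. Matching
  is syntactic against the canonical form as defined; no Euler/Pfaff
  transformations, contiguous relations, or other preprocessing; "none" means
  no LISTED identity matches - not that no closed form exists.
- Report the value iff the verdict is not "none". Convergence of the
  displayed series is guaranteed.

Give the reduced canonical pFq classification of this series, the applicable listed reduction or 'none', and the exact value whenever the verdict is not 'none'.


Reduced: x = -1, 2F1, upper = {-\frac{1}{2}, 1}, lower = {\frac{5}{2}}, C = 2. Verdict: this is the Kummer evaluation I3 (x = -1; c = \frac{5}{2} equals 1+a-b for upper {-\frac{1}{2}, 1}: listed pattern). Its exact value is \frac{3}{4} \cdot \pi.

Key observation: x = -1 and the factorial ratio (C = 2, x = -1) (k+a-1)!/(a-1)! is a rising factorial (a)_k.
Ratio: r(k) = -1 * (k-\frac{1}{2}) (k+1) / [(k+\frac{5}{2}) (k+1)] - poly over poly, x = -1 from leading terms; C = 2 at k = 0.


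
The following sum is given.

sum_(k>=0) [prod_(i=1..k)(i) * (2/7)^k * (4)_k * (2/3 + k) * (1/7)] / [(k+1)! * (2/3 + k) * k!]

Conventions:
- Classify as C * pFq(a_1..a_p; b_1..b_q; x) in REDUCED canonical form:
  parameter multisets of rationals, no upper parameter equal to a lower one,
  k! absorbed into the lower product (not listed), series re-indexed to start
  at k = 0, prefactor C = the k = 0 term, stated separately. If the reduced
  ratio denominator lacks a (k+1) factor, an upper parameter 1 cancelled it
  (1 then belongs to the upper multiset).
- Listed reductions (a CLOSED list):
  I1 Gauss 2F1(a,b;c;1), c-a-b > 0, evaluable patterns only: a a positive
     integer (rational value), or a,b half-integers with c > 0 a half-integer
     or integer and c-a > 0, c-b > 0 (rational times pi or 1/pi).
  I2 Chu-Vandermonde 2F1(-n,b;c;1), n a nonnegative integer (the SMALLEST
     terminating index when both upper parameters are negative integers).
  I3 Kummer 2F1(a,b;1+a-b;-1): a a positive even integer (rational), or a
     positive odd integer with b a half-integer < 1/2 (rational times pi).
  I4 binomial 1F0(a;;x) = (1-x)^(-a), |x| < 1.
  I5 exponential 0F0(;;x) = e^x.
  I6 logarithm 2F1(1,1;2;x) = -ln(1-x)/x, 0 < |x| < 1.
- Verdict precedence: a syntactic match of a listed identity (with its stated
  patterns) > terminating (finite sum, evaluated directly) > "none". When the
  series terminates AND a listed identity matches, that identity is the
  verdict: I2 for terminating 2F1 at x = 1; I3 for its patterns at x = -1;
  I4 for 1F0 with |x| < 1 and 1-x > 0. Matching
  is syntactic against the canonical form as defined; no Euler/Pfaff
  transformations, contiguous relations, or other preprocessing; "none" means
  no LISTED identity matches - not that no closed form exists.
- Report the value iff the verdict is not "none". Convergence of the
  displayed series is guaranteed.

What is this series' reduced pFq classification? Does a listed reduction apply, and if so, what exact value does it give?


x = 2/7 here; the reduced form reads 2F1, upper {1, 4}, lower {2}, C = 1/7. Verdict: none here - no I1-I6 shape fits x = 2/7 with lower {2}.

Key step: with t_0 = 1/7, the factor k + 2/3 cancels (top and bottom), leaving C = 1/7.
Adjacent-term ratio: r(k) = (2/7) * (k+1) (k+4) / [(k+2) (k+1)] - rational in k. x = (2/7); t_0 = 1/7; negate the roots.


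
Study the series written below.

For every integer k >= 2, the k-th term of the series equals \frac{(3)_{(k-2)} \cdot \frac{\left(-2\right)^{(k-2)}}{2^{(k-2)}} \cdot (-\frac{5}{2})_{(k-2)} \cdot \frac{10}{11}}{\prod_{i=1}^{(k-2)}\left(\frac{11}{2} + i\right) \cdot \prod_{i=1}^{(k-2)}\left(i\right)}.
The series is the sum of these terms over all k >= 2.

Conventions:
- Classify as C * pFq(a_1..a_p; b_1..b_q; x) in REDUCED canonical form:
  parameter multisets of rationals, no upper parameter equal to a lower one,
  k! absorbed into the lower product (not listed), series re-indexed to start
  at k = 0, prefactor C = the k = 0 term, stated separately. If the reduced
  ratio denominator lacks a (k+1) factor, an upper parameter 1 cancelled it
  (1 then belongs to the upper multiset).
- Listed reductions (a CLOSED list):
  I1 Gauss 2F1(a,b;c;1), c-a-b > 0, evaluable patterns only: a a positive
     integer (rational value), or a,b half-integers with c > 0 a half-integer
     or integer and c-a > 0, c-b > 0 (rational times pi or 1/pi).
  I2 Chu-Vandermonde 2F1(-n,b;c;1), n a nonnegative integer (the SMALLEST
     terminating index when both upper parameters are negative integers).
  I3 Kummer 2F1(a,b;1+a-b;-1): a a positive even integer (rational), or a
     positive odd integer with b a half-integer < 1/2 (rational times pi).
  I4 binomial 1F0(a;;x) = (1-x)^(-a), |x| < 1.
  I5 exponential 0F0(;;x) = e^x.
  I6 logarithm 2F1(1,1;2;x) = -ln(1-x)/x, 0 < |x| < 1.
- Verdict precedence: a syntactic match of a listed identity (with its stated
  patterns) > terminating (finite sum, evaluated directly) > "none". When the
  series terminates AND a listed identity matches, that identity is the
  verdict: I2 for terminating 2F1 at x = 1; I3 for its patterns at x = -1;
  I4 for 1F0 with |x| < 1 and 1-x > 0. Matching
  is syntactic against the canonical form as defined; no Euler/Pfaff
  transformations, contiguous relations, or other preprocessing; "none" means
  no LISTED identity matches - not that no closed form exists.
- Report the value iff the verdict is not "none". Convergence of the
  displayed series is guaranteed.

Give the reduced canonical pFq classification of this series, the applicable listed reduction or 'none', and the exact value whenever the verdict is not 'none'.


The tell: t_0 = \frac{10}{11} here, and the two k-th powers (C = 10/11, x = -1) combine into one argument.
Adjacent-term ratio: r(k) = -1 * (k-\frac{5}{2}) (k+3) / [(k+\frac{13}{2}) (k+1)] - rational in k, leading ratio -1; with t_0 = \frac{10}{11}, classification follows.

This is \frac{10}{11} * 2F1(-\frac{5}{2}, 3; \frac{13}{2}; -1) in reduced canonical form. Verdict: Kummer (I3) matches (x = -1; c = \frac{13}{2} equals 1+a-b for upper {-\frac{5}{2}, 3}: listed pattern). Value: \frac{1575}{2048} \cdot \pi.


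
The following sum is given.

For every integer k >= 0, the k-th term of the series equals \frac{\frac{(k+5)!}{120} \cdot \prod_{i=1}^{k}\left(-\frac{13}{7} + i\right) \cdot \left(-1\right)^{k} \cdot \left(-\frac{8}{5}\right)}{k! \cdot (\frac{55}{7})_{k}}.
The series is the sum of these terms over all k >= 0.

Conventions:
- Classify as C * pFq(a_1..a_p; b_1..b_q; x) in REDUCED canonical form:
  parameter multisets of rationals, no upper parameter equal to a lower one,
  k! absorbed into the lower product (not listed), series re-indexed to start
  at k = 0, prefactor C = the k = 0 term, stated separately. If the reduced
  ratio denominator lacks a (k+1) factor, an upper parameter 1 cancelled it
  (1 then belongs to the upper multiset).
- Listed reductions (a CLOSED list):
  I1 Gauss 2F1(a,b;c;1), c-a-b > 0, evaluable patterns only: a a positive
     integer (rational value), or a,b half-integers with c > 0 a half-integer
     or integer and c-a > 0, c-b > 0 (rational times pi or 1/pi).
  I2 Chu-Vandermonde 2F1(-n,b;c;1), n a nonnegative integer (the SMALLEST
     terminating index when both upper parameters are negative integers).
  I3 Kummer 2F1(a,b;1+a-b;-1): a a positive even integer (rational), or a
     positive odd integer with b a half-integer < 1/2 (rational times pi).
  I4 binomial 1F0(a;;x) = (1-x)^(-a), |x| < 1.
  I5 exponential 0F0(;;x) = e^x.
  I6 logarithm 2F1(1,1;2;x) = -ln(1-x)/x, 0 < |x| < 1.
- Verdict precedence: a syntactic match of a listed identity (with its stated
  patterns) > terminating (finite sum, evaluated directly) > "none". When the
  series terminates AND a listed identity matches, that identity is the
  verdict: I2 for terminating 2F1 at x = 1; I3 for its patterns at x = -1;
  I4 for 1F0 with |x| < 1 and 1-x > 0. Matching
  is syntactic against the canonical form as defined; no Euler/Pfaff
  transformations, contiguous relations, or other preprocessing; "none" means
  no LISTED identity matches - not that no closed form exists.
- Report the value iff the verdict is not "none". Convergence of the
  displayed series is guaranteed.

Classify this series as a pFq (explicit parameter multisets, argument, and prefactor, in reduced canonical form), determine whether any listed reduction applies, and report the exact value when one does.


Prefactor -\frac{8}{5}, argument -1: 2F1 with upper {-\frac{6}{7}, 6} over lower {\frac{55}{7}}. Verdict: the Kummer evaluation I3 fires (x = -1; c = \frac{55}{7} equals 1+a-b for upper {-\frac{6}{7}, 6}: listed pattern). Its exact value is -\frac{22304}{8575}.

Structural cue: with t_0 = -\frac{8}{5}, the factorial ratio (C = -8/5) (k+a-1)!/(a-1)! is a rising factorial (a)_k.
Step ratio: r(k) = -1 * (k-\frac{6}{7}) (k+6) / [(k+\frac{55}{7}) (k+1)] ; factor over Q: parameters, x = -1, and C = -\frac{8}{5}.


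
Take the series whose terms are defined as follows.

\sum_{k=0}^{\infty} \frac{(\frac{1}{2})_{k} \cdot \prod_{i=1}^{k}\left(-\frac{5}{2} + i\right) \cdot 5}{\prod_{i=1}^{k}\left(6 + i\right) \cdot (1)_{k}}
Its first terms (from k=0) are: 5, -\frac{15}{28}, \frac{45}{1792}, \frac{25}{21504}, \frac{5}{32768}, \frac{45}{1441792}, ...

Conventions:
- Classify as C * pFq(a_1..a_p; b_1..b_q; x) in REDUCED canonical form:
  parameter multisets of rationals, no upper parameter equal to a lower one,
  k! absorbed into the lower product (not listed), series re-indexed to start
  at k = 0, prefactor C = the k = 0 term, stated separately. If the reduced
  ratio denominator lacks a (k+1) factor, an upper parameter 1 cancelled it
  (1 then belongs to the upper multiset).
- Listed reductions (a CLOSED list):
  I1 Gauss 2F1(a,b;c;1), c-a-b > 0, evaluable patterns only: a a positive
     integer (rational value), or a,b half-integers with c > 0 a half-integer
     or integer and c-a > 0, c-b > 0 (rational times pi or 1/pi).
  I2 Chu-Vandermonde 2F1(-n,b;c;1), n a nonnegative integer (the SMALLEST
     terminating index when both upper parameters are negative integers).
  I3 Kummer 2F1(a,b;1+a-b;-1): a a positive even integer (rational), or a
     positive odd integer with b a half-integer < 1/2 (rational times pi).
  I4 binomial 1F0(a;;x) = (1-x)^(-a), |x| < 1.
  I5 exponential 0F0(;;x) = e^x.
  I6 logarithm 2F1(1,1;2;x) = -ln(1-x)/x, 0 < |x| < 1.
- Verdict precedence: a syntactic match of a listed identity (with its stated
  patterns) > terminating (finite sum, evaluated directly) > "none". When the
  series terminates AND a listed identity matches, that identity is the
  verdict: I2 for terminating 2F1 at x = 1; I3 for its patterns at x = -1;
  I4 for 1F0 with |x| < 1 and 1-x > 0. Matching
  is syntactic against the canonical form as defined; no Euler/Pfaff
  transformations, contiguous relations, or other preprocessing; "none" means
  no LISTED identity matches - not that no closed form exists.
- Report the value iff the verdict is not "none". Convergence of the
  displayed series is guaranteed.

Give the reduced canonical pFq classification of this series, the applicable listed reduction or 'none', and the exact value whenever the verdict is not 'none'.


First insight: from the first term 5: (1)_k (C = 5) is k! itself.
Term ratio: r(k) = 1 * (k-\frac{3}{2}) (k+\frac{1}{2}) / [(k+7) (k+1)] - rational in k, leading ratio 1; with t_0 = 5, classification follows.

With C = 5: the canonical form is 2F1(-\frac{3}{2}, \frac{1}{2}; 7; 1). Verdict: Gauss (I1, half-integer pattern) applies (x = 1; upper {-\frac{3}{2}, \frac{1}{2}} half-integers, c = 7 in the evaluable pattern). Hence: \frac{4194304}{297297} / \pi.


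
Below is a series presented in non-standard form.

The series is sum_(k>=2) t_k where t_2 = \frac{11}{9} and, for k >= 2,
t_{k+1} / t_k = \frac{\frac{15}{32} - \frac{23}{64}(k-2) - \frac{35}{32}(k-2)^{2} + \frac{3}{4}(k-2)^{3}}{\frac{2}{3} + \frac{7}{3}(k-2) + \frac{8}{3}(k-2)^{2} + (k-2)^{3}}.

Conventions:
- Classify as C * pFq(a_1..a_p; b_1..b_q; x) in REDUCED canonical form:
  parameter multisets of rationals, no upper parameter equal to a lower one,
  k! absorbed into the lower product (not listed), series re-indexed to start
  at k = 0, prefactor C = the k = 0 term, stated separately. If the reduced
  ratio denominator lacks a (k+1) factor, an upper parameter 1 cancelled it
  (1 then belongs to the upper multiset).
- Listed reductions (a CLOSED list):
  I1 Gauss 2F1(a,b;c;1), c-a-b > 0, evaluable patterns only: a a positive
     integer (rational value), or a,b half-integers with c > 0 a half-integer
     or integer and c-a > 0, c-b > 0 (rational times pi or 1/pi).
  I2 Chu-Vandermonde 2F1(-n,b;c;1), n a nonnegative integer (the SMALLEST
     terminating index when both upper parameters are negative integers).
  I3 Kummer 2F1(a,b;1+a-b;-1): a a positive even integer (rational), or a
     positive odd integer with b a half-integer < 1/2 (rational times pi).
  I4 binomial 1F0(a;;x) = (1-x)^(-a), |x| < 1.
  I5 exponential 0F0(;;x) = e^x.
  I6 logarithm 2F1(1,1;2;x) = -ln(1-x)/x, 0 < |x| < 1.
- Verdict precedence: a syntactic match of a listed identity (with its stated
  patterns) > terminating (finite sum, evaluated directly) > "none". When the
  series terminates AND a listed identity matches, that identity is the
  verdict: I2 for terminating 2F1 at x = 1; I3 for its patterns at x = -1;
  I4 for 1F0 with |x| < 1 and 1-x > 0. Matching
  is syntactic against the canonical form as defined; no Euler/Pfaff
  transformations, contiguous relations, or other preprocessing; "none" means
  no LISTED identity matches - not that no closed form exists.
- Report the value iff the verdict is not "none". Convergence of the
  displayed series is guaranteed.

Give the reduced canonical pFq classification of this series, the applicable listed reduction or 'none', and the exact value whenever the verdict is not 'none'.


At argument \frac{3}{4}: a 2F1 with upper {-\frac{3}{2}, -\frac{5}{8}}, lower {1}, scaled by C = \frac{11}{9}. Verdict: none - at argument \frac{3}{4} the multisets {-\frac{3}{2}, -\frac{5}{8}} ; {1} match no listed identity.

The tell: x = \frac{3}{4} and roots of the ratio polynomials (C = 11/9) are the negated parameters.
Ratio: r(k) = \frac{3}{4} * (k-\frac{3}{2}) (k-\frac{5}{8}) / [(k+1) (k+1)] - rational; roots negated = parameters, x = \frac{3}{4}, C = \frac{11}{9}.


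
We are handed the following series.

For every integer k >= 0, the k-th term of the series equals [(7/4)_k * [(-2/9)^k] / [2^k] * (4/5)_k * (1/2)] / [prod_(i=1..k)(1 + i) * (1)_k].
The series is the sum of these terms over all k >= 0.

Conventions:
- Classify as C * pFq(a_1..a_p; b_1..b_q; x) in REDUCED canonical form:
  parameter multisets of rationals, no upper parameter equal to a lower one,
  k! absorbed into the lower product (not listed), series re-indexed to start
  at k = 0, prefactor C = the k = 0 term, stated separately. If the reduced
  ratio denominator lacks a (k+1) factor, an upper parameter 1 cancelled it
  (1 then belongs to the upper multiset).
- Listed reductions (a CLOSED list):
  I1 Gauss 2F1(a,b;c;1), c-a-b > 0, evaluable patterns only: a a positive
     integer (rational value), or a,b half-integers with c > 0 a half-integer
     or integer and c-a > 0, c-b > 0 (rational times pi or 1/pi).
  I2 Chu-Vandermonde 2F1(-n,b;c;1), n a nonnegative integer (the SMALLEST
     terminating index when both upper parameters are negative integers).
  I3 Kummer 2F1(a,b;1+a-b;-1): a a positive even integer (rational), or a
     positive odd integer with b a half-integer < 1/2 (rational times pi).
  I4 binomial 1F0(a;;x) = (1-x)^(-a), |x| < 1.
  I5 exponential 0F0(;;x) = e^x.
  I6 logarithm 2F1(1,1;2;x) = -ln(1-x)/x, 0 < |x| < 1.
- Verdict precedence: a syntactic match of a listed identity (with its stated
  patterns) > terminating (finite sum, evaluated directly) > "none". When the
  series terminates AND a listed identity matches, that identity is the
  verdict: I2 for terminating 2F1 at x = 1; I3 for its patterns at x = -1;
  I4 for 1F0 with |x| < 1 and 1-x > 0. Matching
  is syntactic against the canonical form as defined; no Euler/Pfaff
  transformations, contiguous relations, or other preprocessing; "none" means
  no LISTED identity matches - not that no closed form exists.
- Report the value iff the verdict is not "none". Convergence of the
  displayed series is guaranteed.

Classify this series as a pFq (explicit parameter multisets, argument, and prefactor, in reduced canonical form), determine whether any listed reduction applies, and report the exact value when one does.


With C = 1/2: the canonical form is 2F1(4/5, 7/4; 2; -1/9). Verdict: none - at argument -1/9 the multisets {4/5, 7/4} ; {2} match no listed identity.

Key observation: t_0 = 1/2 here, and the two k-th powers (prefactor 1/2) combine into one argument.
Consecutive-term ratio: r(k) = (-1/9) * (k+4/5) (k+7/4) / [(k+2) (k+1)] - rational in k. x = (-1/9); t_0 = 1/2; negate the roots.


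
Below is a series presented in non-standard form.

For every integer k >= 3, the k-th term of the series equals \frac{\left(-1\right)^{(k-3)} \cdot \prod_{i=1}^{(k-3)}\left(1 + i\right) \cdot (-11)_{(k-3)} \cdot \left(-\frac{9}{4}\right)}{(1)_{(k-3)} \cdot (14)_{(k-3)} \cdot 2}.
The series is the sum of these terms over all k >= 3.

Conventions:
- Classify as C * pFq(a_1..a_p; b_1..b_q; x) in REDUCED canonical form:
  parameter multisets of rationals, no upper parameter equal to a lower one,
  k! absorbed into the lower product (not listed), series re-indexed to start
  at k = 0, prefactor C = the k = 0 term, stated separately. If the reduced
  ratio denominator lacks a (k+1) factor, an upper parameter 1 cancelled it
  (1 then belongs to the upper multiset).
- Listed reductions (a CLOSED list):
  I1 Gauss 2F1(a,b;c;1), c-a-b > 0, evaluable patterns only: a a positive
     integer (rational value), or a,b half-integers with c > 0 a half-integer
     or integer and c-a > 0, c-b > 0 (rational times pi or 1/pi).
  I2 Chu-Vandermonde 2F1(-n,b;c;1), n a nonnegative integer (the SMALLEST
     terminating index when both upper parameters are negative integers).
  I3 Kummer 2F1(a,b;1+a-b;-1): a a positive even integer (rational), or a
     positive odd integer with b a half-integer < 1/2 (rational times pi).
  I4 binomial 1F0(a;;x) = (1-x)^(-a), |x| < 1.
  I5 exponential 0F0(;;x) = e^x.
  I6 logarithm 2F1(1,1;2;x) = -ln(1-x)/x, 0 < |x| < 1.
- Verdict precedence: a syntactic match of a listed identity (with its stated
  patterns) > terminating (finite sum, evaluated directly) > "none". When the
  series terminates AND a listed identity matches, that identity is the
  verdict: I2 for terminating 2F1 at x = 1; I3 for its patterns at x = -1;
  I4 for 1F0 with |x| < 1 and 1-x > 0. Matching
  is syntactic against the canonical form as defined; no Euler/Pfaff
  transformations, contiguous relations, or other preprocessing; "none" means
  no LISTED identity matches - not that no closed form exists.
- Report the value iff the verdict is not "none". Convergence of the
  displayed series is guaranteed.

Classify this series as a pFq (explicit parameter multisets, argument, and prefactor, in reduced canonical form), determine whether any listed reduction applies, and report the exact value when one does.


Prefactor -\frac{9}{8}, argument -1: 2F1 with upper {-11, 2} over lower {14}. Verdict: Kummer (I3) applies (x = -1; c = 14 equals 1+a-b for upper {-11, 2}: listed pattern). Exact value: -\frac{117}{16}.

Key step: t_0 being -\frac{9}{8}, the running product (prefactor -9/8) telescopes to a rising factorial.
Ratio: r(k) = -1 * (k-11) (k+2) / [(k+14) (k+1)] - rational; roots negated = parameters, x = -1, C = -\frac{9}{8}.


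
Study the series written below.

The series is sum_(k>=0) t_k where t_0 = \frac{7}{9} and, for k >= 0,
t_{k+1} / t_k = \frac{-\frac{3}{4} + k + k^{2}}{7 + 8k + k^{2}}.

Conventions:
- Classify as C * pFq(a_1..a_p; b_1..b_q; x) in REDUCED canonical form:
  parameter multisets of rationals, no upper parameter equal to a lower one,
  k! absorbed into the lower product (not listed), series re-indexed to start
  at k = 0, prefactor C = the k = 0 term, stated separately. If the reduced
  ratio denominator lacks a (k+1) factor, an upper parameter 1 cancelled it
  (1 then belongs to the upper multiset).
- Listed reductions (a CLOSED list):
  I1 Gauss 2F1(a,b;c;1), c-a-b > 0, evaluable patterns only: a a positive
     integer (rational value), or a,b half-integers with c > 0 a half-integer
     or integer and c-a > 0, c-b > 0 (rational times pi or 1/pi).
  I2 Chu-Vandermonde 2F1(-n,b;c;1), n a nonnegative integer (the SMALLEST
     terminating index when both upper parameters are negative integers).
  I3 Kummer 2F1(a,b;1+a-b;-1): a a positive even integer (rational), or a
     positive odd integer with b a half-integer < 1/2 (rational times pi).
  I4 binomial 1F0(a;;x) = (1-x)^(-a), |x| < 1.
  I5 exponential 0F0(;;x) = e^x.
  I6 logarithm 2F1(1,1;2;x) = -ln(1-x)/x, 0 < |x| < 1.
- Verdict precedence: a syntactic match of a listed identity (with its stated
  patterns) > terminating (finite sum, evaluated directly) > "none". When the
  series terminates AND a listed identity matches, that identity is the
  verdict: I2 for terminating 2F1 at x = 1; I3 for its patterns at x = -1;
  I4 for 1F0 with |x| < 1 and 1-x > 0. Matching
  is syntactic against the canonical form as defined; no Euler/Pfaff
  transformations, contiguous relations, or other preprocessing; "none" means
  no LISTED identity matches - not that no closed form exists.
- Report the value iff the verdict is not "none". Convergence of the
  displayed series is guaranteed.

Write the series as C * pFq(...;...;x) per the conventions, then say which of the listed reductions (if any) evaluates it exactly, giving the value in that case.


The series (x = 1) is 2F1: upper {-\frac{1}{2}, \frac{3}{2}}, lower {7}, prefactor \frac{7}{9}. Verdict (x = 1): Gauss's theorem I1 (half-integer case) applies (x = 1; upper {-\frac{1}{2}, \frac{3}{2}} half-integers, c = 7 in the evaluable pattern). Sum: \frac{524288}{243243} / \pi.

Key observation: x = 1 and the expanded ratio factors over Q; C = 7/9, roots give parameters.
Ratio: r(k) = 1 * (k-\frac{1}{2}) (k+\frac{3}{2}) / [(k+7) (k+1)] - poly over poly, x = 1 from leading terms; C = \frac{7}{9} at k = 0.


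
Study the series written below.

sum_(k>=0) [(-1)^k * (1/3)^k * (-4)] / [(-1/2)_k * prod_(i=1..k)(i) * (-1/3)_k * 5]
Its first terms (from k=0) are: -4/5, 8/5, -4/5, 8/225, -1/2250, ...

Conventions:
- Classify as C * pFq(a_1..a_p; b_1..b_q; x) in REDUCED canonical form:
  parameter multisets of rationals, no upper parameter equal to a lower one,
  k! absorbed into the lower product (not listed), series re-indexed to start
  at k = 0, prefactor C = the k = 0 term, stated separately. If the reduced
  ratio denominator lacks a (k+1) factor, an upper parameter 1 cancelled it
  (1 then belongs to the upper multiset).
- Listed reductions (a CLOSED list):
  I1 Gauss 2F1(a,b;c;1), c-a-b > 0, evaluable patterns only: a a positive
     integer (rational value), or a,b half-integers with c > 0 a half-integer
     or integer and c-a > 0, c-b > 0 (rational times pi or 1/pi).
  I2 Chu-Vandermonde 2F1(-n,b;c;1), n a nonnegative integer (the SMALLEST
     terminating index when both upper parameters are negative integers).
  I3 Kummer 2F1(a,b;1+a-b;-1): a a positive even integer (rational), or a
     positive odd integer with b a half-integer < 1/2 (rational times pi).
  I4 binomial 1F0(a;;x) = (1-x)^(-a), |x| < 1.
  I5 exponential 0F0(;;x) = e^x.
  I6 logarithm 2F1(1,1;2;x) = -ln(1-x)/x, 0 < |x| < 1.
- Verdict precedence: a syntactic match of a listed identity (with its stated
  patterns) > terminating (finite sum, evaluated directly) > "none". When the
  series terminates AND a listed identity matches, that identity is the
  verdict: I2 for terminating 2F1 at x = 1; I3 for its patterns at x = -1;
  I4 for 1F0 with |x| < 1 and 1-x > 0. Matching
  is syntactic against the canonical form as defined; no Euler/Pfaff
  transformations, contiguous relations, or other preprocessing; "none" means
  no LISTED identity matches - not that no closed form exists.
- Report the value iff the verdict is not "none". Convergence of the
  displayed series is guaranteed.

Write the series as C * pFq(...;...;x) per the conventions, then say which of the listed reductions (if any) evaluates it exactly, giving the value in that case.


The tell: t_0 = -4/5 here, and the product of the first k integers (C = -4/5, x = -1/3) is k!.
Ratio: r(k) = (-1/3) * 1 / [(k-1/2) (k-1/3) (k+1)] - rational; roots negated = parameters, x = (-1/3), C = -4/5.

x = -1/3 here; the reduced form reads 0F2, upper {-}, lower {-1/2, -1/3}, C = -4/5. Verdict: none. Every listed pattern misses the 0F2 form at -1/3, upper {-}.


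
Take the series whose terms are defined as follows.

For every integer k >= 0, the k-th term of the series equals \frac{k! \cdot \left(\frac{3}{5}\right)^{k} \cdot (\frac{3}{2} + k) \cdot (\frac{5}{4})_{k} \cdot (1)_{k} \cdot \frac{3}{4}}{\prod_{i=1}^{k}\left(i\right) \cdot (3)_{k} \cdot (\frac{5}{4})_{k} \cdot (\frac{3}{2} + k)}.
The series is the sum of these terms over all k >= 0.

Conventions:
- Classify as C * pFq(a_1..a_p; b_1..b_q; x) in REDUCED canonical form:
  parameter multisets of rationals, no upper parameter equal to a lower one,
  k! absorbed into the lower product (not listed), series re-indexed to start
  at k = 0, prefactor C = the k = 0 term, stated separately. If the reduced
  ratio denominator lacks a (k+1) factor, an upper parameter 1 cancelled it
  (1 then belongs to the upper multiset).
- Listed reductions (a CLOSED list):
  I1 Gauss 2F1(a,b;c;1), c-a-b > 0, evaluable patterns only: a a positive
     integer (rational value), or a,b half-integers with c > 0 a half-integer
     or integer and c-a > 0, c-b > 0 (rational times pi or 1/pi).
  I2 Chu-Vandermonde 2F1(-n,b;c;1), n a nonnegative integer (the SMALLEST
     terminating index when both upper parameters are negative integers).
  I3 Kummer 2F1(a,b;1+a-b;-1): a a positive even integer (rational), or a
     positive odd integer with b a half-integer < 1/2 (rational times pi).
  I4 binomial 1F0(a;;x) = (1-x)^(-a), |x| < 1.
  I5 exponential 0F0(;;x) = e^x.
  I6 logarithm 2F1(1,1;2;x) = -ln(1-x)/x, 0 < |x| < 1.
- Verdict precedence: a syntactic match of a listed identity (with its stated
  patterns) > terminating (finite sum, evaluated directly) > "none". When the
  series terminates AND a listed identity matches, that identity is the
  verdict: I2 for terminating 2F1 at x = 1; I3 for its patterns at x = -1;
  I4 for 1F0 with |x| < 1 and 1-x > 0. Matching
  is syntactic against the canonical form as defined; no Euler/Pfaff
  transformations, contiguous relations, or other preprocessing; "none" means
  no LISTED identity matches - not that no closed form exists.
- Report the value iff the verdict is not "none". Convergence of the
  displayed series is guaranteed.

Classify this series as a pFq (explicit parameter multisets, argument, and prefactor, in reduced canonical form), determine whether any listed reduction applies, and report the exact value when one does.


This is \frac{3}{4} * 2F1(1, 1; 3; \frac{3}{5}) in reduced canonical form. Verdict: none (x = \frac{3}{5}): each listed identity misses the multisets {1, 1} ; {3}.

Structural cue: x = \frac{3}{5} and the factorial ratio (C = 3/4) (k+a-1)!/(a-1)! is a rising factorial (a)_k.
Step ratio: r(k) = \frac{3}{5} * (k+1) (k+1) / [(k+3) (k+1)] - rational; roots negated = parameters, x = \frac{3}{5}, C = \frac{3}{4}.


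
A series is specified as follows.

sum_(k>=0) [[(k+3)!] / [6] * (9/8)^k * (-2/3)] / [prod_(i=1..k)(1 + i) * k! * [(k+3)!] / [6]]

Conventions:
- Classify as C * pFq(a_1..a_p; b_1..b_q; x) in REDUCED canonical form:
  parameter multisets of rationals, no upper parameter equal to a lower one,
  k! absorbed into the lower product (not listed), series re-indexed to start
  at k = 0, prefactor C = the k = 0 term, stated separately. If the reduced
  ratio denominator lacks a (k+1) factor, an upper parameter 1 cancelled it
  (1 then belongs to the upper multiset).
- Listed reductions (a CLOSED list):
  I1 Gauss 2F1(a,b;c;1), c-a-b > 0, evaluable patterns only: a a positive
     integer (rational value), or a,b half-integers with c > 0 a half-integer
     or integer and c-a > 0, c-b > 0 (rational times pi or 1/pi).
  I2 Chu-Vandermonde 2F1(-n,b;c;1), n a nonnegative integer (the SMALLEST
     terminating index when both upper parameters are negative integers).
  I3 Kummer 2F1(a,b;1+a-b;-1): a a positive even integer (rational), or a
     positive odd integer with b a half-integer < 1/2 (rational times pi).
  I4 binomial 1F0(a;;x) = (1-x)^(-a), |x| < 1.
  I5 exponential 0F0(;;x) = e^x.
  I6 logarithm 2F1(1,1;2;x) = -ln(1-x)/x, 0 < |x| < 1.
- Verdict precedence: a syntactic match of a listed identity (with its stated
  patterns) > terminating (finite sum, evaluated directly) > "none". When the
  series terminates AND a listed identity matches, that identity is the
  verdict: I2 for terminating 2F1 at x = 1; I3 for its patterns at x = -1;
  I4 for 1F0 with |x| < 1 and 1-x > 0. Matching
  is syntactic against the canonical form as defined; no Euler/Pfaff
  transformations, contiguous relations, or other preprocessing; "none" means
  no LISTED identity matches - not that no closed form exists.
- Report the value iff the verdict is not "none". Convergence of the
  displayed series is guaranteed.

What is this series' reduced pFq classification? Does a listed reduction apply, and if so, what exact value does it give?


With C = -2/3: the canonical form is 0F1(-; 2; 9/8). Verdict: none - at argument 9/8 the multisets {-} ; {2} match no listed identity.

The tell: with t_0 = -2/3, the denominator's factorial ratio (C = -2/3) is a lower Pochhammer.
Step ratio: r(k) = (9/8) * 1 / [(k+2) (k+1)] - rational in k, leading ratio (9/8); with t_0 = -2/3, classification follows.


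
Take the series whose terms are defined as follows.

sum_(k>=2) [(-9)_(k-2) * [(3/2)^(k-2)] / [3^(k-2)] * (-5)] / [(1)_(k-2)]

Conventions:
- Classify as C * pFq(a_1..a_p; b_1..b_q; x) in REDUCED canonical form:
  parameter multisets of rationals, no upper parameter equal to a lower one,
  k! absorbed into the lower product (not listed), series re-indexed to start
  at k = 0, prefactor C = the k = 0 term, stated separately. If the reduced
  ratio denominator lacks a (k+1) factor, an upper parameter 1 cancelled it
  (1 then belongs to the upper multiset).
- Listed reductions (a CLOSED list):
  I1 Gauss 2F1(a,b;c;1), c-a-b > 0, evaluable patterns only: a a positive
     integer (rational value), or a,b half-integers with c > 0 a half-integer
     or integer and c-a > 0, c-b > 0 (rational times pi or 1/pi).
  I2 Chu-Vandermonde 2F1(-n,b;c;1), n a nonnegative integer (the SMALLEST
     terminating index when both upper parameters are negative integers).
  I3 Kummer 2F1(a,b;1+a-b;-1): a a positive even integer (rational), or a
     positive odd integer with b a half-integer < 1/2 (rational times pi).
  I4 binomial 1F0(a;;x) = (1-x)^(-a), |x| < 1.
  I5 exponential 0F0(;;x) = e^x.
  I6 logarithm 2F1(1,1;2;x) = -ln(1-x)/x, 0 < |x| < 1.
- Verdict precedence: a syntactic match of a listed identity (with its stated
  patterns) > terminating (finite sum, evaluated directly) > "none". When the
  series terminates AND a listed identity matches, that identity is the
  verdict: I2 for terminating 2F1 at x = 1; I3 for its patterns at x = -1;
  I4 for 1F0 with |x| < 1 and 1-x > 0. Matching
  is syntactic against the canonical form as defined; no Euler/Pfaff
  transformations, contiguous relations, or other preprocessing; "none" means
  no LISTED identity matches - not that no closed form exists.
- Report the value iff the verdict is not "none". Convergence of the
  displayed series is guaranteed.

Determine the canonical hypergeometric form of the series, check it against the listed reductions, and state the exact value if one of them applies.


With C = -5: the canonical form is 1F0(-9; -; 1/2). Verdict at x = 1/2: the I4 binomial reduction matches (the 1F0 binomial series: exponent 9, x = 1/2). Hence: -5/512.

First insight: x = (1/2) and (1)_k (prefactor -5) is k! itself.
Term ratio: r(k) = (1/2) * (k-9) / [(k+1)] ; factor over Q: parameters, x = (1/2), and C = -5.


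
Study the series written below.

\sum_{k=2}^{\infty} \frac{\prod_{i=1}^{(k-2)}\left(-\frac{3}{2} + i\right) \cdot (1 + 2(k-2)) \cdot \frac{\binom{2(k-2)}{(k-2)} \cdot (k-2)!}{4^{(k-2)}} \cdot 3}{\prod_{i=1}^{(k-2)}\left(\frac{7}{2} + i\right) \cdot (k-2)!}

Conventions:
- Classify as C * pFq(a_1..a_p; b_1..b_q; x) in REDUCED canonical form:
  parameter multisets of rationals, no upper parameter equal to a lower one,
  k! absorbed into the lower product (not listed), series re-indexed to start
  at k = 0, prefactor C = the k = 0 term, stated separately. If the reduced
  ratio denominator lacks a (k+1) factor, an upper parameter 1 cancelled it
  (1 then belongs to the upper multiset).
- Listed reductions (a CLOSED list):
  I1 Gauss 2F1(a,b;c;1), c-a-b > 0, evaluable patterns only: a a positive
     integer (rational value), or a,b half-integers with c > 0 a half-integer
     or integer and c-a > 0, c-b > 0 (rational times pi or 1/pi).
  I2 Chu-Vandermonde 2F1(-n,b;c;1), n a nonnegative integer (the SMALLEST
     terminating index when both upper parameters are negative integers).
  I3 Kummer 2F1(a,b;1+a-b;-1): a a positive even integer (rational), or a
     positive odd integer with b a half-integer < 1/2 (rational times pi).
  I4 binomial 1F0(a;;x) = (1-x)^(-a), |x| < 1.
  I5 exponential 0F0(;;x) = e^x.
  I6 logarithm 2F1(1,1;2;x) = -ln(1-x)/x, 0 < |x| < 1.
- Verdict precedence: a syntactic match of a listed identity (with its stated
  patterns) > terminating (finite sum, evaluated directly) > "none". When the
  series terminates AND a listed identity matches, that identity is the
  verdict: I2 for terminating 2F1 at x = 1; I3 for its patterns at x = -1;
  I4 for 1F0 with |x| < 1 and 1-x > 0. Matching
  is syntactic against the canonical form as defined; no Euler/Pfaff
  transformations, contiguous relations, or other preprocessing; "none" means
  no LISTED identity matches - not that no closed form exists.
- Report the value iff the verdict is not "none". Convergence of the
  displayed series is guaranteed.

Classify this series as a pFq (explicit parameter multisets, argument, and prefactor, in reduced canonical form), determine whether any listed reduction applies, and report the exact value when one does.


Prefactor 3, argument 1: 2F1 with upper {-\frac{1}{2}, \frac{3}{2}} over lower {\frac{9}{2}}. Verdict (x = 1): the half-integer Gauss pattern (I1) applies (x = 1; upper {-\frac{1}{2}, \frac{3}{2}} half-integers, c = \frac{9}{2} in the evaluable pattern). Its exact value is \frac{1575}{2048} \cdot \pi.

First insight: t_0 being 3, the lower running product (prefactor 3) is a rising factorial.
Consecutive-term ratio: r(k) = 1 * (k-\frac{1}{2}) (k+\frac{3}{2}) / [(k+\frac{9}{2}) (k+1)] - poly over poly, x = 1 from leading terms; C = 3 at k = 0.


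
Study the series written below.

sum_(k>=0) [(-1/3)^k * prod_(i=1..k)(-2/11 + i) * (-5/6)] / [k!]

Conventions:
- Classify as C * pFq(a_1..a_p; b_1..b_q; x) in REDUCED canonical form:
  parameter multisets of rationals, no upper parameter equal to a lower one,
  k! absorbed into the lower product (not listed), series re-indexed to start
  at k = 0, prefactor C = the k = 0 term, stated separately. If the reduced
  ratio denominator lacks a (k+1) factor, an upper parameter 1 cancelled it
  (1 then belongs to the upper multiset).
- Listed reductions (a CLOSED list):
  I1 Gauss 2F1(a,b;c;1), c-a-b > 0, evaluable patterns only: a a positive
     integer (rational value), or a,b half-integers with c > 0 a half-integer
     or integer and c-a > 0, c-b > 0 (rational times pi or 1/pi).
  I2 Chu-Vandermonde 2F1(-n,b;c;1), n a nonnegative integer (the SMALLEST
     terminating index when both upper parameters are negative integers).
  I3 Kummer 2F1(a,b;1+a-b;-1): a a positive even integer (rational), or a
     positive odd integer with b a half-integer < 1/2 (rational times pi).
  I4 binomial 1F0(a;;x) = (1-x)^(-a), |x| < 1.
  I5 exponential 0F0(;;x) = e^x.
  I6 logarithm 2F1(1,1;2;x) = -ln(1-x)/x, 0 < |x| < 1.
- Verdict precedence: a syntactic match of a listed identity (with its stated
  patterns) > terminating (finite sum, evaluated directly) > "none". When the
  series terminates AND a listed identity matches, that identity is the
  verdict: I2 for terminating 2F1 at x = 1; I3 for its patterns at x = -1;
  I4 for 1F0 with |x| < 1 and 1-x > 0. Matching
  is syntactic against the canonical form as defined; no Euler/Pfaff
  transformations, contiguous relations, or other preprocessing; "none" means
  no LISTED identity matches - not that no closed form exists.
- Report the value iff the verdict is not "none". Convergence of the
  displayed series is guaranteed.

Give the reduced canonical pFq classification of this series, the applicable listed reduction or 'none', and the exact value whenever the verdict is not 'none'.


x = -1/3 here; the reduced form reads 1F0, upper {9/11}, lower {-}, C = -5/6. Verdict: the I4 binomial reduction fires (the 1F0 binomial series: exponent -9/11, x = -1/3). Its exact value is (-5/6) * (4/3)^(-9/11).

Key observation: with t_0 = -5/6, the running product (C = -5/6, x = -1/3) telescopes to a rising factorial.
Adjacent-term ratio: r(k) = (-1/3) * (k+9/11) / [(k+1)] - rational in k, leading ratio (-1/3); with t_0 = -5/6, classification follows.


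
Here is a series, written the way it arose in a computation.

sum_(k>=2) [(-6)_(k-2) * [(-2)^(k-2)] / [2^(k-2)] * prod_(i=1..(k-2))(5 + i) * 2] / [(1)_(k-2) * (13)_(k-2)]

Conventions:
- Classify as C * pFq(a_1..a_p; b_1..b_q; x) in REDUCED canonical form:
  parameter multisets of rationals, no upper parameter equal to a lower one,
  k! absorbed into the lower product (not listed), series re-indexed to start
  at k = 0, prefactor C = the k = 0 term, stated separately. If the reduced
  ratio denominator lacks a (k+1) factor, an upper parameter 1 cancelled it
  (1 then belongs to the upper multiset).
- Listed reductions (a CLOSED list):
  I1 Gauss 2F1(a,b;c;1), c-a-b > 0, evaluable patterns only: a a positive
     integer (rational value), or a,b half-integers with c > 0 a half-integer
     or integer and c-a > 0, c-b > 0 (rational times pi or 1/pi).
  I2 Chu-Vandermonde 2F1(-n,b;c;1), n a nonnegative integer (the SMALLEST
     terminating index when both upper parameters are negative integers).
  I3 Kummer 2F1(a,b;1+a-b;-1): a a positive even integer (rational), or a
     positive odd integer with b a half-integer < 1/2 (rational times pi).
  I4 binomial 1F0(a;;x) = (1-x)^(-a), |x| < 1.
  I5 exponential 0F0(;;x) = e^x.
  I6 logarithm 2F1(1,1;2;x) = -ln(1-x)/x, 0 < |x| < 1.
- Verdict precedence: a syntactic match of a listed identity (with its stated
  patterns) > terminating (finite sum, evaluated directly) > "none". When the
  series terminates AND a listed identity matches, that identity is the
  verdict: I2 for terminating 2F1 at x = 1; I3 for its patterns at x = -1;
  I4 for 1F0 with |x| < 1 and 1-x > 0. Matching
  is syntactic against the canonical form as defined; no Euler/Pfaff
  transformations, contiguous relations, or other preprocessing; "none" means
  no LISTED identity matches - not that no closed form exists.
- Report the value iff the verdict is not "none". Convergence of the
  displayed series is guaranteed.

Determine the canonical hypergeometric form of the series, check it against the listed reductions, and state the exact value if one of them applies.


Structural cue: t_0 being 2, the two k-th powers (C = 2) combine into one argument.
Step ratio: r(k) = (-1) * (k-6) (k+6) / [(k+13) (k+1)] ; factor over Q: parameters, x = (-1), and C = 2.

x = -1 here; the reduced form reads 2F1, upper {-6, 6}, lower {13}, C = 2. Verdict: this is Kummer (I3) (x = -1; c = 13 equals 1+a-b for upper {-6, 6}: listed pattern). Exact value: 22.
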